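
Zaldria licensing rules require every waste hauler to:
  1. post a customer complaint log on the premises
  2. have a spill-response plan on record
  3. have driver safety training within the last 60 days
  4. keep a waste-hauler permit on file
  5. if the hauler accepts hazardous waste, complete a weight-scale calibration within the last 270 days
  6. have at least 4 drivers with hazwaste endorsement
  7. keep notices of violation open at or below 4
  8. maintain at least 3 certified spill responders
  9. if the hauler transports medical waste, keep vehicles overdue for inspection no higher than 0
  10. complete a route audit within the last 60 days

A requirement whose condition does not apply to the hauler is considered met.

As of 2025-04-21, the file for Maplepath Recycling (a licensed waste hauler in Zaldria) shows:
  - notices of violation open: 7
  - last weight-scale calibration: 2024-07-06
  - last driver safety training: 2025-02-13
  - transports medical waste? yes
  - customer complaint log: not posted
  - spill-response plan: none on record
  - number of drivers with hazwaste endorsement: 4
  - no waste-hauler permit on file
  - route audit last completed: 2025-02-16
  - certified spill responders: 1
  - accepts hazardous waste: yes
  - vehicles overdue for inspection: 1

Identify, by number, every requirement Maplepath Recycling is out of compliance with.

1, 2, 3, 4, 5, 7, 8, 9, 10

1. customer complaint log absent → not met
2. spill-response plan absent → not met
3. driver safety training 67 days ago vs limit 60 → not met
4. waste-hauler permit absent → not met
5. condition 'accepts hazardous waste' holds; weight-scale calibration 289 days ago vs limit 270 → not met
6. drivers with hazwaste endorsement 4 ≥ 4 → met
7. notices of violation open 7 > 4 → not met
8. certified spill responders 1 < 3 → not met
9. condition 'transports medical waste' holds; vehicles overdue for inspection 1 > 0 → not met
10. route audit 64 days ago vs limit 60 → not met
Not met: 1, 2, 3, 4, 5, 7, 8, 9, 10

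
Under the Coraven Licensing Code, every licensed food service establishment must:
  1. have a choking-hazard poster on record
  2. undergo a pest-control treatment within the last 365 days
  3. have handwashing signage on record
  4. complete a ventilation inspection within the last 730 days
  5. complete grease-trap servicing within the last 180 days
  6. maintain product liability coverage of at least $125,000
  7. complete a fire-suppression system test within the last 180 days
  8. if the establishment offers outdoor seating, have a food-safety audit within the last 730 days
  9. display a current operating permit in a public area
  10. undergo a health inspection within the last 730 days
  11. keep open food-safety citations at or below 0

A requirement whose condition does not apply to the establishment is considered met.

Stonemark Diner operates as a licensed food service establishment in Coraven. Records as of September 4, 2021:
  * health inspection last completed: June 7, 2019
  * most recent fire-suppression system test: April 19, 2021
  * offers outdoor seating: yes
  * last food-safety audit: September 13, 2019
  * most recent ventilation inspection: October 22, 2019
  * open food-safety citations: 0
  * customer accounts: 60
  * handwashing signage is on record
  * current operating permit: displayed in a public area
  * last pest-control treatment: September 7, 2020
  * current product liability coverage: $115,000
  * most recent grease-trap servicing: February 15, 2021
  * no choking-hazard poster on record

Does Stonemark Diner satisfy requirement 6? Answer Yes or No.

6. product liability coverage $115,000 < $125,000 → not met

No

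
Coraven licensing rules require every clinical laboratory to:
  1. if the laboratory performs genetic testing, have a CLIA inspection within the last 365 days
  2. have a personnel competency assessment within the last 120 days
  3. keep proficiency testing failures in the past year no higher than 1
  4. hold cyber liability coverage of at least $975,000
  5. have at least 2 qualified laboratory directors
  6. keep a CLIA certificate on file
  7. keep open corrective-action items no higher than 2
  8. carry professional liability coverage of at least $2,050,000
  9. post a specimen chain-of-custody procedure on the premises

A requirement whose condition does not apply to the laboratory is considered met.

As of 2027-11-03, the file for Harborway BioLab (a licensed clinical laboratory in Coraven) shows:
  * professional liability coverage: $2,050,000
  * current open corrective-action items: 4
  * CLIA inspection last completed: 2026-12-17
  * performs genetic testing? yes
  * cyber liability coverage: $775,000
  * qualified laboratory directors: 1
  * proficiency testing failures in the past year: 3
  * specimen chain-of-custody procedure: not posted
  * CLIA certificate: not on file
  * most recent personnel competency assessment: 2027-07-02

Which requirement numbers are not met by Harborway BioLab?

2, 3, 4, 5, 6, 7, 9

1. condition 'performs genetic testing' holds; CLIA inspection 321 days ago vs limit 365 → met
2. personnel competency assessment 124 days ago vs limit 120 → not met
3. proficiency testing failures in the past year 3 > 1 → not met
4. cyber liability coverage $775,000 < $975,000 → not met
5. qualified laboratory directors 1 < 2 → not met
6. CLIA certificate absent → not met
7. open corrective-action items 4 > 2 → not met
8. professional liability coverage $2,050,000 ≥ $2,050,000 → met
9. specimen chain-of-custody procedure absent → not met
Not met: 2, 3, 4, 5, 6, 7, 9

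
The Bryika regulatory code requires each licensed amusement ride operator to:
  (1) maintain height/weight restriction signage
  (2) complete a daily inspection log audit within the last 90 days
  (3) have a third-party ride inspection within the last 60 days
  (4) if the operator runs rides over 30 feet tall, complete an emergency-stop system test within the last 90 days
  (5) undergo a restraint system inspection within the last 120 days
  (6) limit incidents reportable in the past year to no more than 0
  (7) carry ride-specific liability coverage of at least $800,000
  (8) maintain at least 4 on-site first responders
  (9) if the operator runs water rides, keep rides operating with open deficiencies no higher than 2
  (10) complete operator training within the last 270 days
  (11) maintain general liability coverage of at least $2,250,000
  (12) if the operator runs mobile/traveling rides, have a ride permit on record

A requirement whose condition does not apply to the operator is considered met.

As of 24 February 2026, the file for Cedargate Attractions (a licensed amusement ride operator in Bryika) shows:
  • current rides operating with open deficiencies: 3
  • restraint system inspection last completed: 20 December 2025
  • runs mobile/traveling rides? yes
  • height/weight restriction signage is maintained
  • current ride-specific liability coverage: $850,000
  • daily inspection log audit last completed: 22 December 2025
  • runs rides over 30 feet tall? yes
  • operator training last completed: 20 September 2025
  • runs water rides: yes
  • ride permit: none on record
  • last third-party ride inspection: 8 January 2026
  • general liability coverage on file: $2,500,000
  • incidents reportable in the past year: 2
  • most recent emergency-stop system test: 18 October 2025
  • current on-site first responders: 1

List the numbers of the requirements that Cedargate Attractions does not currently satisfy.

1. height/weight restriction signage present → met
2. daily inspection log audit 64 days ago vs limit 90 → met
3. third-party ride inspection 47 days ago vs limit 60 → met
4. condition 'runs rides over 30 feet tall' holds; emergency-stop system test 129 days ago vs limit 90 → not met
5. restraint system inspection 66 days ago vs limit 120 → met
6. incidents reportable in the past year 2 > 0 → not met
7. ride-specific liability coverage $850,000 ≥ $800,000 → met
8. on-site first responders 1 < 4 → not met
9. condition 'runs water rides' holds; rides operating with open deficiencies 3 > 2 → not met
10. operator training 157 days ago vs limit 270 → met
11. general liability coverage $2,500,000 ≥ $2,250,000 → met
12. condition 'runs mobile/traveling rides' holds; ride permit absent → not met
Not met: 4, 6, 8, 9, 12

4, 6, 8, 9, 12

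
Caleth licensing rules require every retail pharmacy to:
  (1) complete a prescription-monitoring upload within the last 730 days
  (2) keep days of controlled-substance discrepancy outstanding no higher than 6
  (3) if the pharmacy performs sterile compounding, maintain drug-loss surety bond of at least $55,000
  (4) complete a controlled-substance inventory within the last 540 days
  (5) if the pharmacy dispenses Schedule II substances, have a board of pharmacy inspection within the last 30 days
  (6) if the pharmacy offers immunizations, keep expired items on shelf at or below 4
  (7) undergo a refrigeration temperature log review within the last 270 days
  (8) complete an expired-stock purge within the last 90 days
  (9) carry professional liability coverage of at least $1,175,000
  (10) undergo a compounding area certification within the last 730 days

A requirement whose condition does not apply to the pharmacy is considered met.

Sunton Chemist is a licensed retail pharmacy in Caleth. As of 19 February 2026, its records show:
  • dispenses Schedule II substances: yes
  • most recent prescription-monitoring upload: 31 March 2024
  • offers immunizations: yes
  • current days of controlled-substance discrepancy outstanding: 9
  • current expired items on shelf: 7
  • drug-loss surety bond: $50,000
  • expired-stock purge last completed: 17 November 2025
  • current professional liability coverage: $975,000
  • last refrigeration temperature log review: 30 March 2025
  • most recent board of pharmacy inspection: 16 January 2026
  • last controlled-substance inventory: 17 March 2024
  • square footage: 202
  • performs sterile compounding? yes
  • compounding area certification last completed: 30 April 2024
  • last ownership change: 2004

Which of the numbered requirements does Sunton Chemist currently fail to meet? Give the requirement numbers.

2, 3, 4, 5, 6, 7, 8, 9

1. prescription-monitoring upload 690 days ago vs limit 730 → met
2. days of controlled-substance discrepancy outstanding 9 > 6 → not met
3. condition 'performs sterile compounding' holds; drug-loss surety bond $50,000 < $55,000 → not met
4. controlled-substance inventory 704 days ago vs limit 540 → not met
5. condition 'dispenses Schedule II substances' holds; board of pharmacy inspection 34 days ago vs limit 30 → not met
6. condition 'offers immunizations' holds; expired items on shelf 7 > 4 → not met
7. refrigeration temperature log review 326 days ago vs limit 270 → not met
8. expired-stock purge 94 days ago vs limit 90 → not met
9. professional liability coverage $975,000 < $1,175,000 → not met
10. compounding area certification 660 days ago vs limit 730 → met
Not met: 2, 3, 4, 5, 6, 7, 8, 9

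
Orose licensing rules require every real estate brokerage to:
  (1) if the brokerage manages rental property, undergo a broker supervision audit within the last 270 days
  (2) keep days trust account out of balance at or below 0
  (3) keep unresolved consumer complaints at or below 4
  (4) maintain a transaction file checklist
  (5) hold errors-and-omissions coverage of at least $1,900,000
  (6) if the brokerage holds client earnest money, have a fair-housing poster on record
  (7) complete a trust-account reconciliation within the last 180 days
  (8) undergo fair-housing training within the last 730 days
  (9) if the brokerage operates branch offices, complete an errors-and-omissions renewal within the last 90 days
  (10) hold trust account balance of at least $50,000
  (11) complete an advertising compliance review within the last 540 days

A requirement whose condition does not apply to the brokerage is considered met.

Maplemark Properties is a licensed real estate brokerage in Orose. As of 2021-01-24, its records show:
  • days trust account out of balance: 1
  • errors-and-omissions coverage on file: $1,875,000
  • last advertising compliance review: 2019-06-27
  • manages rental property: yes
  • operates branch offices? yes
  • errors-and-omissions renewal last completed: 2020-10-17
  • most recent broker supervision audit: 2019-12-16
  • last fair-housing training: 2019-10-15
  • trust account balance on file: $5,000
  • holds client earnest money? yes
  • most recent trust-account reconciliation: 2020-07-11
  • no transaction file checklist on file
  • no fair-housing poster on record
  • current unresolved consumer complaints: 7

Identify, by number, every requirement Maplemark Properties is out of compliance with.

1, 2, 3, 4, 5, 6, 7, 9, 10, 11

1. condition 'manages rental property' holds; broker supervision audit 405 days ago vs limit 270 → not met
2. days trust account out of balance 1 > 0 → not met
3. unresolved consumer complaints 7 > 4 → not met
4. transaction file checklist absent → not met
5. errors-and-omissions coverage $1,875,000 < $1,900,000 → not met
6. condition 'holds client earnest money' holds; fair-housing poster absent → not met
7. trust-account reconciliation 197 days ago vs limit 180 → not met
8. fair-housing training 467 days ago vs limit 730 → met
9. condition 'operates branch offices' holds; errors-and-omissions renewal 99 days ago vs limit 90 → not met
10. trust account balance $5,000 < $50,000 → not met
11. advertising compliance review 577 days ago vs limit 540 → not met
Not met: 1, 2, 3, 4, 5, 6, 7, 9, 10, 11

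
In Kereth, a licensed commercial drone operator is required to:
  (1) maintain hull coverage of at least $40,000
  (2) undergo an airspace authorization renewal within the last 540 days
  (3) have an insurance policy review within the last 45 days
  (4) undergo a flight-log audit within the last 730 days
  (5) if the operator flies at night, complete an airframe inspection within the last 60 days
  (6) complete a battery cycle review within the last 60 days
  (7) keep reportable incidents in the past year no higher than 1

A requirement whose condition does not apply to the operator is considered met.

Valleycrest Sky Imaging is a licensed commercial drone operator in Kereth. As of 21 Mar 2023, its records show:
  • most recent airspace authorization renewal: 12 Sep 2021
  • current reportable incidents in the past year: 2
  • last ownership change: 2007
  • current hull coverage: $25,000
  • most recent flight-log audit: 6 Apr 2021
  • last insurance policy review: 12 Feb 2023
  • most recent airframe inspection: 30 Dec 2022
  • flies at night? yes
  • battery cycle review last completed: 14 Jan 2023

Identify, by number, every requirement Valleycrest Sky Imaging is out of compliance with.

1. hull coverage $25,000 < $40,000 → not met
2. airspace authorization renewal 555 days ago vs limit 540 → not met
3. insurance policy review 37 days ago vs limit 45 → met
4. flight-log audit 714 days ago vs limit 730 → met
5. condition 'flies at night' holds; airframe inspection 81 days ago vs limit 60 → not met
6. battery cycle review 66 days ago vs limit 60 → not met
7. reportable incidents in the past year 2 > 1 → not met
Not met: 1, 2, 5, 6, 7

1, 2, 5, 6, 7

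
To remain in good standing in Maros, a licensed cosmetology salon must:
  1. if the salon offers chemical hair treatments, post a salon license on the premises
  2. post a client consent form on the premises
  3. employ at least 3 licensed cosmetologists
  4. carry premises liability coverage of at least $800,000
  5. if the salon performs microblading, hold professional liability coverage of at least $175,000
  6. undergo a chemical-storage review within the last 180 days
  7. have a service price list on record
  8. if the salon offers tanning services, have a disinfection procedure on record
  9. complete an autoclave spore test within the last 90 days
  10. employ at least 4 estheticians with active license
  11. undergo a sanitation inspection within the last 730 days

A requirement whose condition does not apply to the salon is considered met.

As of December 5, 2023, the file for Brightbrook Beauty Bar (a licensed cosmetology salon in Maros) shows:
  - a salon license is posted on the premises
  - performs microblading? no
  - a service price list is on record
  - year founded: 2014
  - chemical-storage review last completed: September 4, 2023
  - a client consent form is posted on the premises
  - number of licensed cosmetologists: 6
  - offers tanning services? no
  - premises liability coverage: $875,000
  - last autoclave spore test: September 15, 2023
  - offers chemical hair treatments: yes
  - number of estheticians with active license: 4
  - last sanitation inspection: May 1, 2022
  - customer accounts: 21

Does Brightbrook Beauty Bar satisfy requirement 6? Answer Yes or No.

Yes

6. chemical-storage review 92 days ago vs limit 180 → met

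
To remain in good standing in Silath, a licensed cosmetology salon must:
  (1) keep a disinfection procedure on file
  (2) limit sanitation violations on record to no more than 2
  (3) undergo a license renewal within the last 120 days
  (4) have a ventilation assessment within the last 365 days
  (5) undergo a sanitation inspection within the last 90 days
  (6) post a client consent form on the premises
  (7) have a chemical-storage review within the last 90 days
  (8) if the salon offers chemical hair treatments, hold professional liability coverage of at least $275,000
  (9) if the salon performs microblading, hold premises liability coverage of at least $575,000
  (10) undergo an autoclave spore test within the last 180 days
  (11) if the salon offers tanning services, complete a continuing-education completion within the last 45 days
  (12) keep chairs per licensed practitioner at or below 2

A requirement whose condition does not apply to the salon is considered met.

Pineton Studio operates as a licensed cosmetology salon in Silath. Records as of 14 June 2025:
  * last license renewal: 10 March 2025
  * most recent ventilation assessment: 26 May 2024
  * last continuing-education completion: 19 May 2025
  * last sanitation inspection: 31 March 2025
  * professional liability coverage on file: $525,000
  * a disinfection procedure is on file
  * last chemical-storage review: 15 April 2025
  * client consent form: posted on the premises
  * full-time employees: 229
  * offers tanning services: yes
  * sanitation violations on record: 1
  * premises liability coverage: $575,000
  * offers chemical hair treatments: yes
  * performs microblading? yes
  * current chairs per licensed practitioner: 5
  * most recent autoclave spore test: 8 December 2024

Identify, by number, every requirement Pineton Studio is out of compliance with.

1. disinfection procedure present → met
2. sanitation violations on record 1 ≤ 2 → met
3. license renewal 96 days ago vs limit 120 → met
4. ventilation assessment 384 days ago vs limit 365 → not met
5. sanitation inspection 75 days ago vs limit 90 → met
6. client consent form present → met
7. chemical-storage review 60 days ago vs limit 90 → met
8. condition 'offers chemical hair treatments' holds; professional liability coverage $525,000 ≥ $275,000 → met
9. condition 'performs microblading' holds; premises liability coverage $575,000 ≥ $575,000 → met
10. autoclave spore test 188 days ago vs limit 180 → not met
11. condition 'offers tanning services' holds; continuing-education completion 26 days ago vs limit 45 → met
12. chairs per licensed practitioner 5 > 2 → not met
Not met: 4, 10, 12

4, 10, 12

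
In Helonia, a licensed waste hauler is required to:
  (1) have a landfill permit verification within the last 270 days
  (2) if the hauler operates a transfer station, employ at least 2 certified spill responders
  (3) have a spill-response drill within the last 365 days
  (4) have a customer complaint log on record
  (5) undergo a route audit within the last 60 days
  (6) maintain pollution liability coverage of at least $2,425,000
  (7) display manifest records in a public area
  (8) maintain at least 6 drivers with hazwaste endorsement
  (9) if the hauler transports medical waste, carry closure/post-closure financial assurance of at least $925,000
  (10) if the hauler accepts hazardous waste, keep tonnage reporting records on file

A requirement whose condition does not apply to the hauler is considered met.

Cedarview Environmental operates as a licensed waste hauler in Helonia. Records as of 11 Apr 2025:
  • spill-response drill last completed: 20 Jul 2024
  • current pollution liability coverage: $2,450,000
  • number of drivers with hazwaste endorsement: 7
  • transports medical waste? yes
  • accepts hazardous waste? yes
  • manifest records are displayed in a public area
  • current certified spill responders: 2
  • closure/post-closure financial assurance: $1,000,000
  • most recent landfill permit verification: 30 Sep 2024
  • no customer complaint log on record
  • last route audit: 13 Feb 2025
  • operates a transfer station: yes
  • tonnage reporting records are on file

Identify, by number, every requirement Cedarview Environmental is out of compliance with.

4

1. landfill permit verification 193 days ago vs limit 270 → met
2. condition 'operates a transfer station' holds; certified spill responders 2 ≥ 2 → met
3. spill-response drill 265 days ago vs limit 365 → met
4. customer complaint log absent → not met
5. route audit 57 days ago vs limit 60 → met
6. pollution liability coverage $2,450,000 ≥ $2,425,000 → met
7. manifest records present → met
8. drivers with hazwaste endorsement 7 ≥ 6 → met
9. condition 'transports medical waste' holds; closure/post-closure financial assurance $1,000,000 ≥ $925,000 → met
10. condition 'accepts hazardous waste' holds; tonnage reporting records present → met
Not met: 4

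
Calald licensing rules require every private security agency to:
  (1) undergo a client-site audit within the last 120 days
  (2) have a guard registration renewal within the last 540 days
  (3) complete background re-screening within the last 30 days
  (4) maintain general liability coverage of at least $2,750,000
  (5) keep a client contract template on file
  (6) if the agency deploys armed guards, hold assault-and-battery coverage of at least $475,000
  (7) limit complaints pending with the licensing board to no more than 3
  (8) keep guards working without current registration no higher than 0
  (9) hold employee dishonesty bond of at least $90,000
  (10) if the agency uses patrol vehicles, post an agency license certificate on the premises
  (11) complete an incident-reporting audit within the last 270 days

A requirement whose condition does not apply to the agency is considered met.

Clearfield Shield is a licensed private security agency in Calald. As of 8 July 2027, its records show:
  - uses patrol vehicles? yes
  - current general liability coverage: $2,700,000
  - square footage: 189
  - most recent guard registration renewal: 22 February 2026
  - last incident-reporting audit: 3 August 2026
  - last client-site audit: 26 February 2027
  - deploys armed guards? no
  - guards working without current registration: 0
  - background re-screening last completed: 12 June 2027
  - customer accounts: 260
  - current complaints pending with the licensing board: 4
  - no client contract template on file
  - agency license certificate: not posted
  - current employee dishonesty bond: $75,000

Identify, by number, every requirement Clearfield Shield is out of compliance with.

1. client-site audit 132 days ago vs limit 120 → not met
2. guard registration renewal 501 days ago vs limit 540 → met
3. background re-screening 26 days ago vs limit 30 → met
4. general liability coverage $2,700,000 < $2,750,000 → not met
5. client contract template absent → not met
6. condition 'deploys armed guards' does not hold → requirement n/a → met
7. complaints pending with the licensing board 4 > 3 → not met
8. guards working without current registration 0 ≤ 0 → met
9. employee dishonesty bond $75,000 < $90,000 → not met
10. condition 'uses patrol vehicles' holds; agency license certificate absent → not met
11. incident-reporting audit 339 days ago vs limit 270 → not met
Not met: 1, 4, 5, 7, 9, 10, 11

1, 4, 5, 7, 9, 10, 11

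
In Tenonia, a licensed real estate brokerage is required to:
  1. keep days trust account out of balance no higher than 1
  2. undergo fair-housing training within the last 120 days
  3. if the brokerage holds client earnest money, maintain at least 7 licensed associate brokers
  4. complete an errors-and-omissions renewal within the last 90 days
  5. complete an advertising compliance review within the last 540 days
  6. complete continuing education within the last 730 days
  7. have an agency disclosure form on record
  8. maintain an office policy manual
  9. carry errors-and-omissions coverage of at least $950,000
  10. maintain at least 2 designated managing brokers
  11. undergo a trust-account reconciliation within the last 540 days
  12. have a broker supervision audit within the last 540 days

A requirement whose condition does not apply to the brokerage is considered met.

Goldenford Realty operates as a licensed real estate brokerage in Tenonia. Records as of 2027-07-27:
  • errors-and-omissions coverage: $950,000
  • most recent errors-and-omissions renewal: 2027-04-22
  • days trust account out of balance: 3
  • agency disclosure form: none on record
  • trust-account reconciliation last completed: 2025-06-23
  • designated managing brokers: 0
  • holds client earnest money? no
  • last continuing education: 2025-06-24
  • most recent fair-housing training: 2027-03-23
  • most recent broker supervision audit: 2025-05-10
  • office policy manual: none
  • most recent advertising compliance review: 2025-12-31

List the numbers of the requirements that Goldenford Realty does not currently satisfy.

1. days trust account out of balance 3 > 1 → not met
2. fair-housing training 126 days ago vs limit 120 → not met
3. condition 'holds client earnest money' does not hold → requirement n/a → met
4. errors-and-omissions renewal 96 days ago vs limit 90 → not met
5. advertising compliance review 573 days ago vs limit 540 → not met
6. continuing education 763 days ago vs limit 730 → not met
7. agency disclosure form absent → not met
8. office policy manual absent → not met
9. errors-and-omissions coverage $950,000 ≥ $950,000 → met
10. designated managing brokers 0 < 2 → not met
11. trust-account reconciliation 764 days ago vs limit 540 → not met
12. broker supervision audit 808 days ago vs limit 540 → not met
Not met: 1, 2, 4, 5, 6, 7, 8, 10, 11, 12

1, 2, 4, 5, 6, 7, 8, 10, 11, 12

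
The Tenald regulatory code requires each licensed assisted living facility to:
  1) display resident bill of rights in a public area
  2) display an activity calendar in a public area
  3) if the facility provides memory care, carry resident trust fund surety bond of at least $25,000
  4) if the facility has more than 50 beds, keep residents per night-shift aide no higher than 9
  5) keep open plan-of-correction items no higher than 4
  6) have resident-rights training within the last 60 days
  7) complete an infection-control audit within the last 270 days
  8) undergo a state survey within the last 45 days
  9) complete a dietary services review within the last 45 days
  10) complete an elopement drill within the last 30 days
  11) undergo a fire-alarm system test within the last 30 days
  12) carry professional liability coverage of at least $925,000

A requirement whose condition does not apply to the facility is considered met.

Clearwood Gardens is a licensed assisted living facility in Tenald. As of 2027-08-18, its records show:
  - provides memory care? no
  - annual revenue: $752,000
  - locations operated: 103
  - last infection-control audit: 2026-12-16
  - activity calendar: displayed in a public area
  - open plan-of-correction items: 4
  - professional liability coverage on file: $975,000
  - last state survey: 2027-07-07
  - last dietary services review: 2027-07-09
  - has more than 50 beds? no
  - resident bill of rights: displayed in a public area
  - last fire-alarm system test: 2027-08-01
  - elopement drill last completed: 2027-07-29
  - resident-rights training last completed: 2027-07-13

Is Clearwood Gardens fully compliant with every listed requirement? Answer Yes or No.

1. resident bill of rights present → met
2. activity calendar present → met
3. condition 'provides memory care' does not hold → requirement n/a → met
4. condition 'has more than 50 beds' does not hold → requirement n/a → met
5. open plan-of-correction items 4 ≤ 4 → met
6. resident-rights training 36 days ago vs limit 60 → met
7. infection-control audit 245 days ago vs limit 270 → met
8. state survey 42 days ago vs limit 45 → met
9. dietary services review 40 days ago vs limit 45 → met
10. elopement drill 20 days ago vs limit 30 → met
11. fire-alarm system test 17 days ago vs limit 30 → met
12. professional liability coverage $975,000 ≥ $925,000 → met
All met.

Yes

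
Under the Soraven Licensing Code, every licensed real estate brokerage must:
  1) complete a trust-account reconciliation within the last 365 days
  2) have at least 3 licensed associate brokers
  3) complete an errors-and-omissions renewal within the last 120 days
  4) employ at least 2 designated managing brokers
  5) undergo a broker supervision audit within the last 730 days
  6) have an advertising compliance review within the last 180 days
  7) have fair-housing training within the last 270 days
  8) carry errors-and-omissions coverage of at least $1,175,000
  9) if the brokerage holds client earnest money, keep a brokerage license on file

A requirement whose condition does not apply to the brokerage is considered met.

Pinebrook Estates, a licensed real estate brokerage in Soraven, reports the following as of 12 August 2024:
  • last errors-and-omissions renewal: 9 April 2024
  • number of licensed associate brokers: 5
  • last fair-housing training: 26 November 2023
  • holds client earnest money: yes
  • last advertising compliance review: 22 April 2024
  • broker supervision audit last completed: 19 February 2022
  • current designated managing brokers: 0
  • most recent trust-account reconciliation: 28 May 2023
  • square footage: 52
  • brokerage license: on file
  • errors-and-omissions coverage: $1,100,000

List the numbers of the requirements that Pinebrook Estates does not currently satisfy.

1. trust-account reconciliation 442 days ago vs limit 365 → not met
2. licensed associate brokers 5 ≥ 3 → met
3. errors-and-omissions renewal 125 days ago vs limit 120 → not met
4. designated managing brokers 0 < 2 → not met
5. broker supervision audit 905 days ago vs limit 730 → not met
6. advertising compliance review 112 days ago vs limit 180 → met
7. fair-housing training 260 days ago vs limit 270 → met
8. errors-and-omissions coverage $1,100,000 < $1,175,000 → not met
9. condition 'holds client earnest money' holds; brokerage license present → met
Not met: 1, 3, 4, 5, 8

1, 3, 4, 5, 8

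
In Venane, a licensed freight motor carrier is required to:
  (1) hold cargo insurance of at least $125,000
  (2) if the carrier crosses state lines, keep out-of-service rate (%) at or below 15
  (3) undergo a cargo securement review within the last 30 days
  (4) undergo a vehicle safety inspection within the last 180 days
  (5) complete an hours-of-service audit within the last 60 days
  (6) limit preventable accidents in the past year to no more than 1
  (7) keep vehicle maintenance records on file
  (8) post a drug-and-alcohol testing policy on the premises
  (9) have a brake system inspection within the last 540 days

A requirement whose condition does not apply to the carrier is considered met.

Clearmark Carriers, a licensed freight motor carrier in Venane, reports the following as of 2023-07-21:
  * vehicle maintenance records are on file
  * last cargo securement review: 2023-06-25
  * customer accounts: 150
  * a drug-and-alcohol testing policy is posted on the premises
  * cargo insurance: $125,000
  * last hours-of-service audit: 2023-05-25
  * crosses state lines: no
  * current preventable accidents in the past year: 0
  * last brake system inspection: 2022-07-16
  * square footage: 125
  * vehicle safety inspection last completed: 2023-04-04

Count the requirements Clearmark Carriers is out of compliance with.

0

1. cargo insurance $125,000 ≥ $125,000 → met
2. condition 'crosses state lines' does not hold → requirement n/a → met
3. cargo securement review 26 days ago vs limit 30 → met
4. vehicle safety inspection 108 days ago vs limit 180 → met
5. hours-of-service audit 57 days ago vs limit 60 → met
6. preventable accidents in the past year 0 ≤ 1 → met
7. vehicle maintenance records present → met
8. drug-and-alcohol testing policy present → met
9. brake system inspection 370 days ago vs limit 540 → met
Not met: 0 of 9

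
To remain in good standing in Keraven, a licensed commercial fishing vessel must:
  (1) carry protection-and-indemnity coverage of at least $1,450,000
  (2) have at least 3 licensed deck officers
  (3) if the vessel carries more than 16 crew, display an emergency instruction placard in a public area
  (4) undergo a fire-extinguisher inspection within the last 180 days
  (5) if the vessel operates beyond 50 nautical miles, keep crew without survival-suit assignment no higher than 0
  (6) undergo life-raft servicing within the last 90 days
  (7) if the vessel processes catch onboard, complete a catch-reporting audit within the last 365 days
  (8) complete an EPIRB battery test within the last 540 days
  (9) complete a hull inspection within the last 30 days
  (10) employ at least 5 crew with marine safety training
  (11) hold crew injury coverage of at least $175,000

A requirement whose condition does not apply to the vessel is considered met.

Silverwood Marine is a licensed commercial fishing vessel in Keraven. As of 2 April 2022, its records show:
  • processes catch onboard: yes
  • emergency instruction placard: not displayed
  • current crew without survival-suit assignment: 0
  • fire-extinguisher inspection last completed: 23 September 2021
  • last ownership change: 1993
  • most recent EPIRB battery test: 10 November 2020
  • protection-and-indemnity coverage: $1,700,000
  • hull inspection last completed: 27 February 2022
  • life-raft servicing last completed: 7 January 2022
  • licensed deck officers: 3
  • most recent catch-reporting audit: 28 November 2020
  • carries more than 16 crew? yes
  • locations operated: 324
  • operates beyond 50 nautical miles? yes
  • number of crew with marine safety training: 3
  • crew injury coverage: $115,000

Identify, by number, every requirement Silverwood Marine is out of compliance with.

3, 4, 7, 9, 10, 11

1. protection-and-indemnity coverage $1,700,000 ≥ $1,450,000 → met
2. licensed deck officers 3 ≥ 3 → met
3. condition 'carries more than 16 crew' holds; emergency instruction placard absent → not met
4. fire-extinguisher inspection 191 days ago vs limit 180 → not met
5. condition 'operates beyond 50 nautical miles' holds; crew without survival-suit assignment 0 ≤ 0 → met
6. life-raft servicing 85 days ago vs limit 90 → met
7. condition 'processes catch onboard' holds; catch-reporting audit 490 days ago vs limit 365 → not met
8. EPIRB battery test 508 days ago vs limit 540 → met
9. hull inspection 34 days ago vs limit 30 → not met
10. crew with marine safety training 3 < 5 → not met
11. crew injury coverage $115,000 < $175,000 → not met
Not met: 3, 4, 7, 9, 10, 11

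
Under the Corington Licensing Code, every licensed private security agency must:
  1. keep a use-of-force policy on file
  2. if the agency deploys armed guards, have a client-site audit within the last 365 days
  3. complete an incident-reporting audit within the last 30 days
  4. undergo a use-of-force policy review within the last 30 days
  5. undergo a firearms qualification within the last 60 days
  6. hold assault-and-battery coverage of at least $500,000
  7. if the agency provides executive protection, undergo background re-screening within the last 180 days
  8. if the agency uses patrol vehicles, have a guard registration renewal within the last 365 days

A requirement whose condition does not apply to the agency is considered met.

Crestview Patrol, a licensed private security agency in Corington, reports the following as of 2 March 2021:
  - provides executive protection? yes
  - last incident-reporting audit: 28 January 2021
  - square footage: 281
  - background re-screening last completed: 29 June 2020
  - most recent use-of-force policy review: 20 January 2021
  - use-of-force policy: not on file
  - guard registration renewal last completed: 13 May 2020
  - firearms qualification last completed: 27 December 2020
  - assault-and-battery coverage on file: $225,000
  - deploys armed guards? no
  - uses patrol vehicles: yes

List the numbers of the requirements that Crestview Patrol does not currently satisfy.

1. use-of-force policy absent → not met
2. condition 'deploys armed guards' does not hold → requirement n/a → met
3. incident-reporting audit 33 days ago vs limit 30 → not met
4. use-of-force policy review 41 days ago vs limit 30 → not met
5. firearms qualification 65 days ago vs limit 60 → not met
6. assault-and-battery coverage $225,000 < $500,000 → not met
7. condition 'provides executive protection' holds; background re-screening 246 days ago vs limit 180 → not met
8. condition 'uses patrol vehicles' holds; guard registration renewal 293 days ago vs limit 365 → met
Not met: 1, 3, 4, 5, 6, 7

1, 3, 4, 5, 6, 7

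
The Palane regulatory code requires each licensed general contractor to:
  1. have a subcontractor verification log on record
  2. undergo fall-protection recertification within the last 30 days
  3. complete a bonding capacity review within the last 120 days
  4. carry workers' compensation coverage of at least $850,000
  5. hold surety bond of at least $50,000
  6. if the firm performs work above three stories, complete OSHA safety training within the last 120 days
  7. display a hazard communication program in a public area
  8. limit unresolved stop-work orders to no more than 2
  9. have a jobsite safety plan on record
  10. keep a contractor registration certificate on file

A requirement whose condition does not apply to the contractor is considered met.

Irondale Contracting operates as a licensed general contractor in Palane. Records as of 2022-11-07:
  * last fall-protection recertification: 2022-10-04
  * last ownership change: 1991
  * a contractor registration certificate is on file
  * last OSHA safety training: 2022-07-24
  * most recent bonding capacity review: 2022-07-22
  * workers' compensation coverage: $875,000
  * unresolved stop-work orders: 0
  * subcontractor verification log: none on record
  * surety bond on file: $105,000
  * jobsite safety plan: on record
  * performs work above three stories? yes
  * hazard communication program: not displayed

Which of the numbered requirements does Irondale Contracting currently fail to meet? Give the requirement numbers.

1, 2, 7

1. subcontractor verification log absent → not met
2. fall-protection recertification 34 days ago vs limit 30 → not met
3. bonding capacity review 108 days ago vs limit 120 → met
4. workers' compensation coverage $875,000 ≥ $850,000 → met
5. surety bond $105,000 ≥ $50,000 → met
6. condition 'performs work above three stories' holds; OSHA safety training 106 days ago vs limit 120 → met
7. hazard communication program absent → not met
8. unresolved stop-work orders 0 ≤ 2 → met
9. jobsite safety plan present → met
10. contractor registration certificate present → met
Not met: 1, 2, 7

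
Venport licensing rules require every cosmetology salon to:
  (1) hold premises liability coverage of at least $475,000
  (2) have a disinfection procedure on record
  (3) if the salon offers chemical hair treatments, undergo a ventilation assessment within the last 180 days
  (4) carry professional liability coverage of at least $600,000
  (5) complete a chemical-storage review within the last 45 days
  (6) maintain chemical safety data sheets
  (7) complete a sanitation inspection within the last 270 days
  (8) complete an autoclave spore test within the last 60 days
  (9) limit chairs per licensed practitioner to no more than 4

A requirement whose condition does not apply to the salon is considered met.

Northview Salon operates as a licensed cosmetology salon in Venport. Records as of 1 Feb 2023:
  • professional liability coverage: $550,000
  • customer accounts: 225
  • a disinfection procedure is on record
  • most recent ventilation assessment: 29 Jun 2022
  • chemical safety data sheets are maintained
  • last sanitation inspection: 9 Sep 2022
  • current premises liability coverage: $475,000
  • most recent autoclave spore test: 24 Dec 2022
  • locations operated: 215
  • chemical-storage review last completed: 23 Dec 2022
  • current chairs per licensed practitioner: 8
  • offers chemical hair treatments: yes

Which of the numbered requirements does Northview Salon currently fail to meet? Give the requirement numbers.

1. premises liability coverage $475,000 ≥ $475,000 → met
2. disinfection procedure present → met
3. condition 'offers chemical hair treatments' holds; ventilation assessment 217 days ago vs limit 180 → not met
4. professional liability coverage $550,000 < $600,000 → not met
5. chemical-storage review 40 days ago vs limit 45 → met
6. chemical safety data sheets present → met
7. sanitation inspection 145 days ago vs limit 270 → met
8. autoclave spore test 39 days ago vs limit 60 → met
9. chairs per licensed practitioner 8 > 4 → not met
Not met: 3, 4, 9

3, 4, 9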